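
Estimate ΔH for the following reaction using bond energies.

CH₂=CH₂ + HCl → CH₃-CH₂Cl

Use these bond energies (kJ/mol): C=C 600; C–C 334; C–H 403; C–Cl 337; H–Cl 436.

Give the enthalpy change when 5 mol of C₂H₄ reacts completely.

Bonds broken (reactants):
  C–H: 4 × 403 = 1612
  C=C: 1 × 600 = 600
  H–Cl: 1 × 436 = 436
  Σ(broken) = 2648 kJ
Bonds formed (products):
  C–C: 1 × 334 = 334
  C–Cl: 1 × 337 = 337
  C–H: 5 × 403 = 2015
  Σ(formed) = 2686 kJ
ΔH = Σ(broken) − Σ(formed) = 2648 − 2686 = −38 kJ
For 5× the reaction as written: 5 × (−38) = −190 kJ

ΔH = −190 kJ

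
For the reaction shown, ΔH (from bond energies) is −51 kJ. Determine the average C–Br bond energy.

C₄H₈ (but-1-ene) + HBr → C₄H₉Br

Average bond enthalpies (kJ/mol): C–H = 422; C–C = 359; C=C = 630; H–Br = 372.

Let D be the C–Br bond energy.
Σ(broken) = 2×359 + 8×422 + 1×630 + 1×372 = 5096
Σ(formed) = 1×D + 3×359 + 9×422 = 4875 + D
ΔH = Σ(broken) − Σ(formed) = (5096) − (4875 + D) = +221 − D
Setting this equal to −51 kJ gives D = 272 kJ/mol.

D(C–Br) ≈ 272 kJ/mol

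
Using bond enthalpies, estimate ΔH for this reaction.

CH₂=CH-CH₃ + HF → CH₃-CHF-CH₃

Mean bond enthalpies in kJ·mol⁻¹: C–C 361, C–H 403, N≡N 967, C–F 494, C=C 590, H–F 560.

ΔH ≈ −108 kJ

Bonds broken (reactants):
  C–C: 1 × 361 = 361
  C–H: 6 × 403 = 2418
  C=C: 1 × 590 = 590
  H–F: 1 × 560 = 560
  Σ(broken) = 3929 kJ
Bonds formed (products):
  C–C: 2 × 361 = 722
  C–F: 1 × 494 = 494
  C–H: 7 × 403 = 2821
  Σ(formed) = 4037 kJ
ΔH = Σ(broken) − Σ(formed) = 3929 − 4037 = −108 kJ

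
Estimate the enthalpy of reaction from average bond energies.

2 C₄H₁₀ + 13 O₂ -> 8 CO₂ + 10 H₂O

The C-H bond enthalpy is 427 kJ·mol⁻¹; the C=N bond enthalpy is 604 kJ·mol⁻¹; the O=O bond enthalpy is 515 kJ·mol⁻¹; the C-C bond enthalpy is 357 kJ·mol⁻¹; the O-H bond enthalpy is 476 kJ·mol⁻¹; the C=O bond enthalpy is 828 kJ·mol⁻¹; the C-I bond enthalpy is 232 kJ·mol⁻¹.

Bonds broken (reactants):
  C-C: 6 × 357 = 2142
  C-H: 20 × 427 = 8540
  O=O: 13 × 515 = 6695
  Σ(broken) = 17377 kJ
Bonds formed (products):
  C=O: 16 × 828 = 13248
  O-H: 20 × 476 = 9520
  Σ(formed) = 22768 kJ
ΔH = Σ(broken) − Σ(formed) = 17377 − 22768 = −5391 kJ

ΔH ≈ −5391 kJ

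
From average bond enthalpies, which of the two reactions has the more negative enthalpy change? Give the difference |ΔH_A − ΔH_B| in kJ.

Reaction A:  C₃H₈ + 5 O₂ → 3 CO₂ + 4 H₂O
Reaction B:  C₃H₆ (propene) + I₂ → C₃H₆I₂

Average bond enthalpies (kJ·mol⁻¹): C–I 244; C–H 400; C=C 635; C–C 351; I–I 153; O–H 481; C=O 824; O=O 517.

Reaction A, by 2254 kJ

Reaction A:
  Bonds broken (reactants):
    C–C: 2 × 351 = 702
    C–H: 8 × 400 = 3200
    O=O: 5 × 517 = 2585
    Σ(broken) = 6487 kJ
  Bonds formed (products):
    C=O: 6 × 824 = 4944
    O–H: 8 × 481 = 3848
    Σ(formed) = 8792 kJ
  ΔH_A = 6487 − 8792 = −2305 kJ
Reaction B:
  Bonds broken (reactants):
    C–C: 1 × 351 = 351
    C–H: 6 × 400 = 2400
    C=C: 1 × 635 = 635
    I–I: 1 × 153 = 153
    Σ(broken) = 3539 kJ
  Bonds formed (products):
    C–C: 2 × 351 = 702
    C–H: 6 × 400 = 2400
    C–I: 2 × 244 = 488
    Σ(formed) = 3590 kJ
  ΔH_B = 3539 − 3590 = −51 kJ
ΔH_A − ΔH_B = −2254 kJ, so reaction A has the more negative ΔH; |ΔH_A − ΔH_B| = 2254 kJ.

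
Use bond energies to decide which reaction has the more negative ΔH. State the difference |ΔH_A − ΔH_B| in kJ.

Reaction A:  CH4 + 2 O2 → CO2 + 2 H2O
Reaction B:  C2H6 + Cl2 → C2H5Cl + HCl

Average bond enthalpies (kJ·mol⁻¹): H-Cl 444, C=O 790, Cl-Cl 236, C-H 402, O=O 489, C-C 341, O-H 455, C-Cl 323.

Reaction A, by 685 kJ

Reaction A:
  Bonds broken (reactants):
    C-H: 4 × 402 = 1608
    O=O: 2 × 489 = 978
    Σ(broken) = 2586 kJ
  Bonds formed (products):
    C=O: 2 × 790 = 1580
    O-H: 4 × 455 = 1820
    Σ(formed) = 3400 kJ
  ΔH_A = 2586 − 3400 = −814 kJ
Reaction B:
  Bonds broken (reactants):
    C-C: 1 × 341 = 341
    C-H: 6 × 402 = 2412
    Cl-Cl: 1 × 236 = 236
    Σ(broken) = 2989 kJ
  Bonds formed (products):
    C-C: 1 × 341 = 341
    C-Cl: 1 × 323 = 323
    C-H: 5 × 402 = 2010
    H-Cl: 1 × 444 = 444
    Σ(formed) = 3118 kJ
  ΔH_B = 2989 − 3118 = −129 kJ
ΔH_A − ΔH_B = −685 kJ, so reaction A has the more negative ΔH; |ΔH_A − ΔH_B| = 685 kJ.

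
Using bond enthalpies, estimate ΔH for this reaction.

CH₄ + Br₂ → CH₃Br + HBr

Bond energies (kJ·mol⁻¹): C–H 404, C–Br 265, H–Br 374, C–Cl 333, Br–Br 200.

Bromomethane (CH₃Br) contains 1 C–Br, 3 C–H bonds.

ΔH ≈ −35 kJ

Bonds broken (reactants):
  Br–Br: 1 × 200 = 200
  C–H: 4 × 404 = 1616
  Σ(broken) = 1816 kJ
Bonds formed (products):
  C–Br: 1 × 265 = 265
  C–H: 3 × 404 = 1212
  H–Br: 1 × 374 = 374
  Σ(formed) = 1851 kJ
ΔH = Σ(broken) − Σ(formed) = 1816 − 1851 = −35 kJ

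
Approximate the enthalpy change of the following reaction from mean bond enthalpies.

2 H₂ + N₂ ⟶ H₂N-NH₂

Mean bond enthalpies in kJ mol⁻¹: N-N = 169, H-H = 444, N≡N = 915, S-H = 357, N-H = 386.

ΔH ≈ +90 kJ

Bonds broken (reactants):
  H-H: 2 × 444 = 888
  N≡N: 1 × 915 = 915
  Σ(broken) = 1803 kJ
Bonds formed (products):
  N-H: 4 × 386 = 1544
  N-N: 1 × 169 = 169
  Σ(formed) = 1713 kJ
ΔH = Σ(broken) − Σ(formed) = 1803 − 1713 = +90 kJ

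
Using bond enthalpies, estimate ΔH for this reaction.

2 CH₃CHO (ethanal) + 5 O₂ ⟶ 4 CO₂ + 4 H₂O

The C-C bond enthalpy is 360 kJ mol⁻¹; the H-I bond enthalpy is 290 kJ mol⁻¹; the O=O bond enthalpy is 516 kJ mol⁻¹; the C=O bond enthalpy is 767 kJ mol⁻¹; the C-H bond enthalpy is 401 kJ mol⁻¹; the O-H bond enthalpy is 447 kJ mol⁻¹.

Bonds broken (reactants):
  C-C: 2 × 360 = 720
  C-H: 8 × 401 = 3208
  C=O: 2 × 767 = 1534
  O=O: 5 × 516 = 2580
  Σ(broken) = 8042 kJ
Bonds formed (products):
  C=O: 8 × 767 = 6136
  O-H: 8 × 447 = 3576
  Σ(formed) = 9712 kJ
ΔH = Σ(broken) − Σ(formed) = 8042 − 9712 = −1670 kJ

ΔH ≈ −1670 kJ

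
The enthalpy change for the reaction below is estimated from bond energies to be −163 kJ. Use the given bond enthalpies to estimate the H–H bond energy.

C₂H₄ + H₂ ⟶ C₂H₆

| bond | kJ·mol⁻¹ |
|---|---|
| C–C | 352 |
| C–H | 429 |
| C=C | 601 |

Let D be the H–H bond energy.
Σ(broken) = 4×429 + 1×601 + 1×D = 2317 + D
Σ(formed) = 1×352 + 6×429 = 2926
ΔH = Σ(broken) − Σ(formed) = (2317 + D) − (2926) = −609 + D
Setting this equal to −163 kJ gives D = 446 kJ/mol.

D(H–H) ≈ 446 kJ/mol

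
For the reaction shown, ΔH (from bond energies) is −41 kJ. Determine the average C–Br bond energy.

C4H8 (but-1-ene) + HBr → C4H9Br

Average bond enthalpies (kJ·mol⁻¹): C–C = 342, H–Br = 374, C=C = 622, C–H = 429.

Let D be the C–Br bond energy.
Σ(broken) = 2×342 + 8×429 + 1×622 + 1×374 = 5112
Σ(formed) = 1×D + 3×342 + 9×429 = 4887 + D
ΔH = Σ(broken) − Σ(formed) = (5112) − (4887 + D) = +225 − D
Setting this equal to −41 kJ gives D = 266 kJ/mol.

D(C–Br) ≈ 266 kJ/mol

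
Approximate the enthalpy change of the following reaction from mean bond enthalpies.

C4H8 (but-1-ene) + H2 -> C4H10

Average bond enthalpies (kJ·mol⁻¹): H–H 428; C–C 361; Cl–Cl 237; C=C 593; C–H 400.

ΔH ≈ −140 kJ

Bonds broken (reactants):
  C–C: 2 × 361 = 722
  C–H: 8 × 400 = 3200
  C=C: 1 × 593 = 593
  H–H: 1 × 428 = 428
  Σ(broken) = 4943 kJ
Bonds formed (products):
  C–C: 3 × 361 = 1083
  C–H: 10 × 400 = 4000
  Σ(formed) = 5083 kJ
ΔH = Σ(broken) − Σ(formed) = 4943 − 5083 = −140 kJ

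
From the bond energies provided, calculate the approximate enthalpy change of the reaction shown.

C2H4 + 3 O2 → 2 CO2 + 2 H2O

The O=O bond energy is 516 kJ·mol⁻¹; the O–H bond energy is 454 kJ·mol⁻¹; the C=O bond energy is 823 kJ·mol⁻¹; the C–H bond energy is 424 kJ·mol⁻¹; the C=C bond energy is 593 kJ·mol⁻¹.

Bonds broken (reactants):
  C–H: 4 × 424 = 1696
  C=C: 1 × 593 = 593
  O=O: 3 × 516 = 1548
  Σ(broken) = 3837 kJ
Bonds formed (products):
  C=O: 4 × 823 = 3292
  O–H: 4 × 454 = 1816
  Σ(formed) = 5108 kJ
ΔH = Σ(broken) − Σ(formed) = 3837 − 5108 = −1271 kJ

ΔH ≈ −1271 kJ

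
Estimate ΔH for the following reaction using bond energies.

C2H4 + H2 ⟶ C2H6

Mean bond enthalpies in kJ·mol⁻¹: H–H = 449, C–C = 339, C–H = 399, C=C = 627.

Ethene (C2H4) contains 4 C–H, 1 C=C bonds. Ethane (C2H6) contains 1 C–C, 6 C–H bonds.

Bonds broken (reactants):
  C–H: 4 × 399 = 1596
  C=C: 1 × 627 = 627
  H–H: 1 × 449 = 449
  Σ(broken) = 2672 kJ
Bonds formed (products):
  C–C: 1 × 339 = 339
  C–H: 6 × 399 = 2394
  Σ(formed) = 2733 kJ
ΔH = Σ(broken) − Σ(formed) = 2672 − 2733 = −61 kJ

ΔH ≈ −61 kJ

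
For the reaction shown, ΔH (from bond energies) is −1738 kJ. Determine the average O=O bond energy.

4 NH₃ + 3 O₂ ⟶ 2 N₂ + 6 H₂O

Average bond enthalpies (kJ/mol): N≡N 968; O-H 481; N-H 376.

Let D be the O=O bond energy.
Σ(broken) = 12×376 + 3×D = 4512 + 3D
Σ(formed) = 2×968 + 12×481 = 7708
ΔH = Σ(broken) − Σ(formed) = (4512 + 3D) − (7708) = −3196 + 3D
Setting this equal to −1738 kJ gives 3D = 1458, so D = 486 kJ/mol.

D(O=O) ≈ 486 kJ/mol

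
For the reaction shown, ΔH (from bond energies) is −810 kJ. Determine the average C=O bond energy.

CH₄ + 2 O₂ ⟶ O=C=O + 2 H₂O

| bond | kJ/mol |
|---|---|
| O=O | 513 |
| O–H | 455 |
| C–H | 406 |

D(C=O) ≈ 820 kJ/mol

Let D be the C=O bond energy.
Σ(broken) = 4×406 + 2×513 = 2650
Σ(formed) = 2×D + 4×455 = 1820 + 2D
ΔH = Σ(broken) − Σ(formed) = (2650) − (1820 + 2D) = +830 − 2D
Setting this equal to −810 kJ gives 2D = 1640, so D = 820 kJ/mol.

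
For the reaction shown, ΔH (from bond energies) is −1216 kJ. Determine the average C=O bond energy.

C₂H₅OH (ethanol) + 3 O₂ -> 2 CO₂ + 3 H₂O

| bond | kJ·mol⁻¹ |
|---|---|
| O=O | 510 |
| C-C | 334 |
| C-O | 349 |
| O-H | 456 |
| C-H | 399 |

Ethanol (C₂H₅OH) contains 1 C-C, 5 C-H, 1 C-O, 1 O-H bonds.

D(C=O) ≈ 786 kJ/mol

Let D be the C=O bond energy.
Σ(broken) = 1×334 + 5×399 + 1×349 + 1×456 + 3×510 = 4664
Σ(formed) = 4×D + 6×456 = 2736 + 4D
ΔH = Σ(broken) − Σ(formed) = (4664) − (2736 + 4D) = +1928 − 4D
Setting this equal to −1216 kJ gives 4D = 3144, so D = 786 kJ/mol.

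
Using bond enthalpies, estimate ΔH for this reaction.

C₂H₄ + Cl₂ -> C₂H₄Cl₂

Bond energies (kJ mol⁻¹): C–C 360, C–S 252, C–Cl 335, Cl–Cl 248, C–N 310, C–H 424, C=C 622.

ΔH ≈ −160 kJ

Bonds broken (reactants):
  C–H: 4 × 424 = 1696
  C=C: 1 × 622 = 622
  Cl–Cl: 1 × 248 = 248
  Σ(broken) = 2566 kJ
Bonds formed (products):
  C–C: 1 × 360 = 360
  C–Cl: 2 × 335 = 670
  C–H: 4 × 424 = 1696
  Σ(formed) = 2726 kJ
ΔH = Σ(broken) − Σ(formed) = 2566 − 2726 = −160 kJ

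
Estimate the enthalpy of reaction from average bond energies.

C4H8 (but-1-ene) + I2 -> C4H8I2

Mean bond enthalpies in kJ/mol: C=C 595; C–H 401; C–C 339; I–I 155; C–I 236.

ΔH ≈ −61 kJ

Bonds broken (reactants):
  C–C: 2 × 339 = 678
  C–H: 8 × 401 = 3208
  C=C: 1 × 595 = 595
  I–I: 1 × 155 = 155
  Σ(broken) = 4636 kJ
Bonds formed (products):
  C–C: 3 × 339 = 1017
  C–H: 8 × 401 = 3208
  C–I: 2 × 236 = 472
  Σ(formed) = 4697 kJ
ΔH = Σ(broken) − Σ(formed) = 4636 − 4697 = −61 kJ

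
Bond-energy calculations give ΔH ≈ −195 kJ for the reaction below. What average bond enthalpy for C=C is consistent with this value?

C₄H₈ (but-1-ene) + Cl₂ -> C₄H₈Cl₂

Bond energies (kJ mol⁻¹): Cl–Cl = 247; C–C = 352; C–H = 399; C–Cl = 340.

Let D be the C=C bond energy.
Σ(broken) = 2×352 + 8×399 + 1×D + 1×247 = 4143 + D
Σ(formed) = 3×352 + 2×340 + 8×399 = 4928
ΔH = Σ(broken) − Σ(formed) = (4143 + D) − (4928) = −785 + D
Setting this equal to −195 kJ gives D = 590 kJ/mol.

D(C=C) ≈ 590 kJ/mol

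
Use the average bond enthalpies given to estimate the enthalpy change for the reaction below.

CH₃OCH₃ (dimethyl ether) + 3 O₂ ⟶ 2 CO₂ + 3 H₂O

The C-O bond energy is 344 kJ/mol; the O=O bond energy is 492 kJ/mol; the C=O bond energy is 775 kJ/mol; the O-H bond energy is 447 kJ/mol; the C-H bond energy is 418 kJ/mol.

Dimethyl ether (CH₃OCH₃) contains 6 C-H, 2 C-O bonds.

Bonds broken (reactants):
  C-H: 6 × 418 = 2508
  C-O: 2 × 344 = 688
  O=O: 3 × 492 = 1476
  Σ(broken) = 4672 kJ
Bonds formed (products):
  C=O: 4 × 775 = 3100
  O-H: 6 × 447 = 2682
  Σ(formed) = 5782 kJ
ΔH = Σ(broken) − Σ(formed) = 4672 − 5782 = −1110 kJ

ΔH ≈ −1110 kJ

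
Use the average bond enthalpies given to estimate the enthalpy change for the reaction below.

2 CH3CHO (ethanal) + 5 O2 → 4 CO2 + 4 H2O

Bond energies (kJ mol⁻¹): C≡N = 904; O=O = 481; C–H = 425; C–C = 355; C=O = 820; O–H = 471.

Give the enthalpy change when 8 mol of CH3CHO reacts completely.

ΔH = −8692 kJ

Bonds broken (reactants):
  C–C: 2 × 355 = 710
  C–H: 8 × 425 = 3400
  C=O: 2 × 820 = 1640
  O=O: 5 × 481 = 2405
  Σ(broken) = 8155 kJ
Bonds formed (products):
  C=O: 8 × 820 = 6560
  O–H: 8 × 471 = 3768
  Σ(formed) = 10328 kJ
ΔH = Σ(broken) − Σ(formed) = 8155 − 10328 = −2173 kJ
For 4× the reaction as written: 4 × (−2173) = −8692 kJ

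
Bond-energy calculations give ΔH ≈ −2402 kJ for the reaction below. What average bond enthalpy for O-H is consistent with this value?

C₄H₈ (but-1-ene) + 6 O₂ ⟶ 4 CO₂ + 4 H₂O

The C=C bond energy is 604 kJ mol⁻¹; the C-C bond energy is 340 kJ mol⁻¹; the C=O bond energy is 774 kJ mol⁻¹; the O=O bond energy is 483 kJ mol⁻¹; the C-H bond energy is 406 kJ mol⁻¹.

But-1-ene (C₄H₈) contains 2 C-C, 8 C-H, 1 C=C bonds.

Let D be the O-H bond energy.
Σ(broken) = 2×340 + 8×406 + 1×604 + 6×483 = 7430
Σ(formed) = 8×774 + 8×D = 6192 + 8D
ΔH = Σ(broken) − Σ(formed) = (7430) − (6192 + 8D) = +1238 − 8D
Setting this equal to −2402 kJ gives 8D = 3640, so D = 455 kJ/mol.

D(O-H) ≈ 455 kJ/mol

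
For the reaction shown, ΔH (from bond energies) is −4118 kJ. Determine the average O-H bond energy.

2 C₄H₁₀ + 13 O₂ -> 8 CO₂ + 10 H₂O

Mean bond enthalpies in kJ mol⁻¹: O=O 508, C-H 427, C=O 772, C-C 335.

D(O-H) ≈ 446 kJ/mol

Let D be the O-H bond energy.
Σ(broken) = 6×335 + 20×427 + 13×508 = 17154
Σ(formed) = 16×772 + 20×D = 12352 + 20D
ΔH = Σ(broken) − Σ(formed) = (17154) − (12352 + 20D) = +4802 − 20D
Setting this equal to −4118 kJ gives 20D = 8920, so D = 446 kJ/mol.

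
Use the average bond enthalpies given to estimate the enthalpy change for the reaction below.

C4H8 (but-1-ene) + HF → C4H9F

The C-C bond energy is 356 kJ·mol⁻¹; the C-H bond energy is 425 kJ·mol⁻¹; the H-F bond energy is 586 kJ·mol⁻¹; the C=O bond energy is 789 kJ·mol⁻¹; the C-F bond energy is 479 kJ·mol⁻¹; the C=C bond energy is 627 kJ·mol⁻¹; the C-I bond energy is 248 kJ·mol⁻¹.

Bonds broken (reactants):
  C-C: 2 × 356 = 712
  C-H: 8 × 425 = 3400
  C=C: 1 × 627 = 627
  H-F: 1 × 586 = 586
  Σ(broken) = 5325 kJ
Bonds formed (products):
  C-C: 3 × 356 = 1068
  C-F: 1 × 479 = 479
  C-H: 9 × 425 = 3825
  Σ(formed) = 5372 kJ
ΔH = Σ(broken) − Σ(formed) = 5325 − 5372 = −47 kJ

ΔH ≈ −47 kJ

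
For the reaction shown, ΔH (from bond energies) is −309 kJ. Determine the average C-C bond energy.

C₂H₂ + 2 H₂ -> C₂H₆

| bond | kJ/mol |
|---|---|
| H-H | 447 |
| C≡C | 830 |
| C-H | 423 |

D(C-C) ≈ 341 kJ/mol

Let D be the C-C bond energy.
Σ(broken) = 1×830 + 2×423 + 2×447 = 2570
Σ(formed) = 1×D + 6×423 = 2538 + D
ΔH = Σ(broken) − Σ(formed) = (2570) − (2538 + D) = +32 − D
Setting this equal to −309 kJ gives D = 341 kJ/mol.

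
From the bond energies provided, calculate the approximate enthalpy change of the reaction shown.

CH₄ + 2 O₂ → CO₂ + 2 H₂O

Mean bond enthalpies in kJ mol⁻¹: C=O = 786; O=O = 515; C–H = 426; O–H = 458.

Bonds broken (reactants):
  C–H: 4 × 426 = 1704
  O=O: 2 × 515 = 1030
  Σ(broken) = 2734 kJ
Bonds formed (products):
  C=O: 2 × 786 = 1572
  O–H: 4 × 458 = 1832
  Σ(formed) = 3404 kJ
ΔH = Σ(broken) − Σ(formed) = 2734 − 3404 = −670 kJ

ΔH ≈ −670 kJ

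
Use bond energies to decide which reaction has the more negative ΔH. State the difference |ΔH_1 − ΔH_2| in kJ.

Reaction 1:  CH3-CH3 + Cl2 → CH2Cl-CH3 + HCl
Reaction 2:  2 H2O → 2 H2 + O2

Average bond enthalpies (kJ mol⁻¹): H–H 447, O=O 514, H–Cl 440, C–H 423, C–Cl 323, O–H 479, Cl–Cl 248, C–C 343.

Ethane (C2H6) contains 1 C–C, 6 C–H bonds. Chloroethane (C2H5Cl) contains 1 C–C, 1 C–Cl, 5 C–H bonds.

Reaction 1, by 600 kJ

Reaction 1:
  Bonds broken (reactants):
    C–C: 1 × 343 = 343
    C–H: 6 × 423 = 2538
    Cl–Cl: 1 × 248 = 248
    Σ(broken) = 3129 kJ
  Bonds formed (products):
    C–C: 1 × 343 = 343
    C–Cl: 1 × 323 = 323
    C–H: 5 × 423 = 2115
    H–Cl: 1 × 440 = 440
    Σ(formed) = 3221 kJ
  ΔH_1 = 3129 − 3221 = −92 kJ
Reaction 2:
  Bonds broken (reactants):
    O–H: 4 × 479 = 1916
    Σ(broken) = 1916 kJ
  Bonds formed (products):
    H–H: 2 × 447 = 894
    O=O: 1 × 514 = 514
    Σ(formed) = 1408 kJ
  ΔH_2 = 1916 − 1408 = +508 kJ
ΔH_1 − ΔH_2 = −600 kJ, so reaction 1 has the more negative ΔH; |ΔH_1 − ΔH_2| = 600 kJ.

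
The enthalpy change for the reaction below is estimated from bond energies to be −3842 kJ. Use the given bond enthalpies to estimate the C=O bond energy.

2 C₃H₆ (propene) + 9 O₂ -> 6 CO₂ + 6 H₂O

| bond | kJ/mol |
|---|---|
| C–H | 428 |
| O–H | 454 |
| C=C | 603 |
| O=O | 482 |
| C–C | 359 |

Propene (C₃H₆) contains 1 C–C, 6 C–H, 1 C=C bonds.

D(C=O) ≈ 816 kJ/mol

Let D be the C=O bond energy.
Σ(broken) = 2×359 + 12×428 + 2×603 + 9×482 = 11398
Σ(formed) = 12×D + 12×454 = 5448 + 12D
ΔH = Σ(broken) − Σ(formed) = (11398) − (5448 + 12D) = +5950 − 12D
Setting this equal to −3842 kJ gives 12D = 9792, so D = 816 kJ/mol.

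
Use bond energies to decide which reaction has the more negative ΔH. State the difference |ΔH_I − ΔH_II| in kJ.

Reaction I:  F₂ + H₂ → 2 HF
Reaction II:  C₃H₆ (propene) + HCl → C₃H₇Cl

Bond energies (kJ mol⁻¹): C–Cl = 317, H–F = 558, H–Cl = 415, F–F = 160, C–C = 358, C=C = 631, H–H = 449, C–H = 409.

Reaction I, by 469 kJ

Reaction I:
  Bonds broken (reactants):
    F–F: 1 × 160 = 160
    H–H: 1 × 449 = 449
    Σ(broken) = 609 kJ
  Bonds formed (products):
    H–F: 2 × 558 = 1116
    Σ(formed) = 1116 kJ
  ΔH_I = 609 − 1116 = −507 kJ
Reaction II:
  Bonds broken (reactants):
    C–C: 1 × 358 = 358
    C–H: 6 × 409 = 2454
    C=C: 1 × 631 = 631
    H–Cl: 1 × 415 = 415
    Σ(broken) = 3858 kJ
  Bonds formed (products):
    C–C: 2 × 358 = 716
    C–Cl: 1 × 317 = 317
    C–H: 7 × 409 = 2863
    Σ(formed) = 3896 kJ
  ΔH_II = 3858 − 3896 = −38 kJ
ΔH_I − ΔH_II = −469 kJ, so reaction I has the more negative ΔH; |ΔH_I − ΔH_II| = 469 kJ.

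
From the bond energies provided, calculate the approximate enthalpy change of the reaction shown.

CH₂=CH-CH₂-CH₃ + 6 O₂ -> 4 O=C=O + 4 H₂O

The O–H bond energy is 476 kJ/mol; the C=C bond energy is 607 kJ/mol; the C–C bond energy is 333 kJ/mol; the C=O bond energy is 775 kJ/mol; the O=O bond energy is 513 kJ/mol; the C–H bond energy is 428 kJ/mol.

Bonds broken (reactants):
  C–C: 2 × 333 = 666
  C–H: 8 × 428 = 3424
  C=C: 1 × 607 = 607
  O=O: 6 × 513 = 3078
  Σ(broken) = 7775 kJ
Bonds formed (products):
  C=O: 8 × 775 = 6200
  O–H: 8 × 476 = 3808
  Σ(formed) = 10008 kJ
ΔH = Σ(broken) − Σ(formed) = 7775 − 10008 = −2233 kJ

ΔH ≈ −2233 kJ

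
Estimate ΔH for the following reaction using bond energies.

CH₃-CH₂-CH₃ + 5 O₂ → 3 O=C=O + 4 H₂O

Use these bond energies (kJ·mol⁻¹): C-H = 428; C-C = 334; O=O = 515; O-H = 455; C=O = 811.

ΔH ≈ −1839 kJ

Bonds broken (reactants):
  C-C: 2 × 334 = 668
  C-H: 8 × 428 = 3424
  O=O: 5 × 515 = 2575
  Σ(broken) = 6667 kJ
Bonds formed (products):
  C=O: 6 × 811 = 4866
  O-H: 8 × 455 = 3640
  Σ(formed) = 8506 kJ
ΔH = Σ(broken) − Σ(formed) = 6667 − 8506 = −1839 kJ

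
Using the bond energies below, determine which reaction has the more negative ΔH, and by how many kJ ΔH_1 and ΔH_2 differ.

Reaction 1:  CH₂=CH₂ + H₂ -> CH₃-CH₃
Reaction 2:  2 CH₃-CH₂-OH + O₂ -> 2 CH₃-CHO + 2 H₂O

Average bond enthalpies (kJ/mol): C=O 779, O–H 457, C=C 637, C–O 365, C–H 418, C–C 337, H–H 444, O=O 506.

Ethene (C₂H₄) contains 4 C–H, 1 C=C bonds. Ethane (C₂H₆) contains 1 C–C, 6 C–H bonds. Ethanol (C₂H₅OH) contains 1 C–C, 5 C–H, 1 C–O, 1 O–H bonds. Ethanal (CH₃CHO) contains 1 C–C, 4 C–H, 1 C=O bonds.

Reaction 2, by 308 kJ

Reaction 1:
  Bonds broken (reactants):
    C–H: 4 × 418 = 1672
    C=C: 1 × 637 = 637
    H–H: 1 × 444 = 444
    Σ(broken) = 2753 kJ
  Bonds formed (products):
    C–C: 1 × 337 = 337
    C–H: 6 × 418 = 2508
    Σ(formed) = 2845 kJ
  ΔH_1 = 2753 − 2845 = −92 kJ
Reaction 2:
  Bonds broken (reactants):
    C–C: 2 × 337 = 674
    C–H: 10 × 418 = 4180
    C–O: 2 × 365 = 730
    O–H: 2 × 457 = 914
    O=O: 1 × 506 = 506
    Σ(broken) = 7004 kJ
  Bonds formed (products):
    C–C: 2 × 337 = 674
    C–H: 8 × 418 = 3344
    C=O: 2 × 779 = 1558
    O–H: 4 × 457 = 1828
    Σ(formed) = 7404 kJ
  ΔH_2 = 7004 − 7404 = −400 kJ
ΔH_1 − ΔH_2 = +308 kJ, so reaction 2 has the more negative ΔH; |ΔH_1 − ΔH_2| = 308 kJ.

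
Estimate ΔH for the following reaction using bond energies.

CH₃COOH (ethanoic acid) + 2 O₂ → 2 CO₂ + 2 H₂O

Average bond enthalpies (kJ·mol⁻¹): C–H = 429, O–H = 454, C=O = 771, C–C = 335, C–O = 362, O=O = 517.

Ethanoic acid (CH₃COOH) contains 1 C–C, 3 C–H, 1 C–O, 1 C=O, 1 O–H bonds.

Bonds broken (reactants):
  C–C: 1 × 335 = 335
  C–H: 3 × 429 = 1287
  C–O: 1 × 362 = 362
  C=O: 1 × 771 = 771
  O–H: 1 × 454 = 454
  O=O: 2 × 517 = 1034
  Σ(broken) = 4243 kJ
Bonds formed (products):
  C=O: 4 × 771 = 3084
  O–H: 4 × 454 = 1816
  Σ(formed) = 4900 kJ
ΔH = Σ(broken) − Σ(formed) = 4243 − 4900 = −657 kJ

ΔH ≈ −657 kJ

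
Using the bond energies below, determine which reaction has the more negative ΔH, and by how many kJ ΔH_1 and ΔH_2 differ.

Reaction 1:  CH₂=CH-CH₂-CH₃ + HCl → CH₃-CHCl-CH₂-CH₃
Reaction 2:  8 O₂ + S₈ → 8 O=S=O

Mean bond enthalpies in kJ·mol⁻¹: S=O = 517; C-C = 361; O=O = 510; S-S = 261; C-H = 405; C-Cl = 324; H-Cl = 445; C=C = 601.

Reaction 1:
  Bonds broken (reactants):
    C-C: 2 × 361 = 722
    C-H: 8 × 405 = 3240
    C=C: 1 × 601 = 601
    H-Cl: 1 × 445 = 445
    Σ(broken) = 5008 kJ
  Bonds formed (products):
    C-C: 3 × 361 = 1083
    C-Cl: 1 × 324 = 324
    C-H: 9 × 405 = 3645
    Σ(formed) = 5052 kJ
  ΔH_1 = 5008 − 5052 = −44 kJ
Reaction 2:
  Bonds broken (reactants):
    O=O: 8 × 510 = 4080
    S-S: 8 × 261 = 2088
    Σ(broken) = 6168 kJ
  Bonds formed (products):
    S=O: 16 × 517 = 8272
    Σ(formed) = 8272 kJ
  ΔH_2 = 6168 − 8272 = −2104 kJ
ΔH_1 − ΔH_2 = +2060 kJ, so reaction 2 has the more negative ΔH; |ΔH_1 − ΔH_2| = 2060 kJ.

Reaction 2, by 2060 kJ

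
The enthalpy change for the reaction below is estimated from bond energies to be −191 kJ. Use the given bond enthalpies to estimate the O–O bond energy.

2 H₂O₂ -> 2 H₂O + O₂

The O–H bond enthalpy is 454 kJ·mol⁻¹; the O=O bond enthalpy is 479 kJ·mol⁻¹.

D(O–O) ≈ 144 kJ/mol

Let D be the O–O bond energy.
Σ(broken) = 4×454 + 2×D = 1816 + 2D
Σ(formed) = 4×454 + 1×479 = 2295
ΔH = Σ(broken) − Σ(formed) = (1816 + 2D) − (2295) = −479 + 2D
Setting this equal to −191 kJ gives 2D = 288, so D = 144 kJ/mol.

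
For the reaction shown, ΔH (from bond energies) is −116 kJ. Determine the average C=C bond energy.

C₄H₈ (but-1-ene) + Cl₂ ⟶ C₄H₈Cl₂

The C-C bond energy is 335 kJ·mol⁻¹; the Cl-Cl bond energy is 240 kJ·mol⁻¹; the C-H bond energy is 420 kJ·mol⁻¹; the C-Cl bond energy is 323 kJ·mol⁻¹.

D(C=C) ≈ 625 kJ/mol

Let D be the C=C bond energy.
Σ(broken) = 2×335 + 8×420 + 1×D + 1×240 = 4270 + D
Σ(formed) = 3×335 + 2×323 + 8×420 = 5011
ΔH = Σ(broken) − Σ(formed) = (4270 + D) − (5011) = −741 + D
Setting this equal to −116 kJ gives D = 625 kJ/mol.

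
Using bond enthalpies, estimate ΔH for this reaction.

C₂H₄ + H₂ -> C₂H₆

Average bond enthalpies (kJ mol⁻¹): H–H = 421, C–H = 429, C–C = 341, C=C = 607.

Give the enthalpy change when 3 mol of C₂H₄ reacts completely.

Bonds broken (reactants):
  C–H: 4 × 429 = 1716
  C=C: 1 × 607 = 607
  H–H: 1 × 421 = 421
  Σ(broken) = 2744 kJ
Bonds formed (products):
  C–C: 1 × 341 = 341
  C–H: 6 × 429 = 2574
  Σ(formed) = 2915 kJ
ΔH = Σ(broken) − Σ(formed) = 2744 − 2915 = −171 kJ
For 3× the reaction as written: 3 × (−171) = −513 kJ

ΔH = −513 kJ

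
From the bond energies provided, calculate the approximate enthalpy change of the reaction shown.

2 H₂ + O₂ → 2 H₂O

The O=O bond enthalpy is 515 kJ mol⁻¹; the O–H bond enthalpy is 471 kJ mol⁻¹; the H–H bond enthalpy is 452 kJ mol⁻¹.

Bonds broken (reactants):
  H–H: 2 × 452 = 904
  O=O: 1 × 515 = 515
  Σ(broken) = 1419 kJ
Bonds formed (products):
  O–H: 4 × 471 = 1884
  Σ(formed) = 1884 kJ
ΔH = Σ(broken) − Σ(formed) = 1419 − 1884 = −465 kJ

ΔH ≈ −465 kJ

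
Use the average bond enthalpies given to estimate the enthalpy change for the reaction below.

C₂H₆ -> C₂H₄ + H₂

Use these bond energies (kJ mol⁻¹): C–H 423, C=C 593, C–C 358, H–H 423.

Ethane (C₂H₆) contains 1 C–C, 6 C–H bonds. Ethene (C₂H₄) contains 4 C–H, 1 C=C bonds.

ΔH ≈ +188 kJ

Bonds broken (reactants):
  C–C: 1 × 358 = 358
  C–H: 6 × 423 = 2538
  Σ(broken) = 2896 kJ
Bonds formed (products):
  C–H: 4 × 423 = 1692
  C=C: 1 × 593 = 593
  H–H: 1 × 423 = 423
  Σ(formed) = 2708 kJ
ΔH = Σ(broken) − Σ(formed) = 2896 − 2708 = +188 kJ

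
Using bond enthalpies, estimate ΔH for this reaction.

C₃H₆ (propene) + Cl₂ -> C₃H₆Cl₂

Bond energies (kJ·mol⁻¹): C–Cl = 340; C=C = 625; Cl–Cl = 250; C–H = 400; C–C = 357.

ΔH ≈ −162 kJ

Bonds broken (reactants):
  C–C: 1 × 357 = 357
  C–H: 6 × 400 = 2400
  C=C: 1 × 625 = 625
  Cl–Cl: 1 × 250 = 250
  Σ(broken) = 3632 kJ
Bonds formed (products):
  C–C: 2 × 357 = 714
  C–Cl: 2 × 340 = 680
  C–H: 6 × 400 = 2400
  Σ(formed) = 3794 kJ
ΔH = Σ(broken) − Σ(formed) = 3632 − 3794 = −162 kJ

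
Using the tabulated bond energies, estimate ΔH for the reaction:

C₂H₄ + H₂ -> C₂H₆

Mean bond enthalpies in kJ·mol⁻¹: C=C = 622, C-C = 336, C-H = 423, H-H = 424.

ΔH ≈ −136 kJ

Bonds broken (reactants):
  C-H: 4 × 423 = 1692
  C=C: 1 × 622 = 622
  H-H: 1 × 424 = 424
  Σ(broken) = 2738 kJ
Bonds formed (products):
  C-C: 1 × 336 = 336
  C-H: 6 × 423 = 2538
  Σ(formed) = 2874 kJ
ΔH = Σ(broken) − Σ(formed) = 2738 − 2874 = −136 kJ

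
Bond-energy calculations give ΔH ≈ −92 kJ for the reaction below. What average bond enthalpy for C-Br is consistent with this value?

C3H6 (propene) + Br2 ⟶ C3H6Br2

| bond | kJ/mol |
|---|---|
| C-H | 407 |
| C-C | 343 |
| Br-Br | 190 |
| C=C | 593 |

Let D be the C-Br bond energy.
Σ(broken) = 1×190 + 1×343 + 6×407 + 1×593 = 3568
Σ(formed) = 2×D + 2×343 + 6×407 = 3128 + 2D
ΔH = Σ(broken) − Σ(formed) = (3568) − (3128 + 2D) = +440 − 2D
Setting this equal to −92 kJ gives 2D = 532, so D = 266 kJ/mol.

D(C-Br) ≈ 266 kJ/mol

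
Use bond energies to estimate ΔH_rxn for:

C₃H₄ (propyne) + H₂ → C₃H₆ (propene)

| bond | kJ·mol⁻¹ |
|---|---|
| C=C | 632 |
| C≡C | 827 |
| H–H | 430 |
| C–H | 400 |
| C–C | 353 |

Bonds broken (reactants):
  C≡C: 1 × 827 = 827
  C–C: 1 × 353 = 353
  C–H: 4 × 400 = 1600
  H–H: 1 × 430 = 430
  Σ(broken) = 3210 kJ
Bonds formed (products):
  C–C: 1 × 353 = 353
  C–H: 6 × 400 = 2400
  C=C: 1 × 632 = 632
  Σ(formed) = 3385 kJ
ΔH = Σ(broken) − Σ(formed) = 3210 − 3385 = −175 kJ

ΔH ≈ −175 kJ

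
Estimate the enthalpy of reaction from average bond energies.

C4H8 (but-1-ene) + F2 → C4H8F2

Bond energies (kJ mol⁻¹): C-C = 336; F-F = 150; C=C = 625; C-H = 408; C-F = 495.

Bonds broken (reactants):
  C-C: 2 × 336 = 672
  C-H: 8 × 408 = 3264
  C=C: 1 × 625 = 625
  F-F: 1 × 150 = 150
  Σ(broken) = 4711 kJ
Bonds formed (products):
  C-C: 3 × 336 = 1008
  C-F: 2 × 495 = 990
  C-H: 8 × 408 = 3264
  Σ(formed) = 5262 kJ
ΔH = Σ(broken) − Σ(formed) = 4711 − 5262 = −551 kJ

ΔH ≈ −551 kJ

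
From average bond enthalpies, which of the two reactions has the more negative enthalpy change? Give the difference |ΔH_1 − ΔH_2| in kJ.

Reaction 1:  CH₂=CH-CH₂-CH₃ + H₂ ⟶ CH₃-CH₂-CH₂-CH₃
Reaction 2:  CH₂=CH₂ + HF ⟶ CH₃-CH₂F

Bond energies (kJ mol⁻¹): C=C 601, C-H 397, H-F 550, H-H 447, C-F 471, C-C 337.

Reaction 1:
  Bonds broken (reactants):
    C-C: 2 × 337 = 674
    C-H: 8 × 397 = 3176
    C=C: 1 × 601 = 601
    H-H: 1 × 447 = 447
    Σ(broken) = 4898 kJ
  Bonds formed (products):
    C-C: 3 × 337 = 1011
    C-H: 10 × 397 = 3970
    Σ(formed) = 4981 kJ
  ΔH_1 = 4898 − 4981 = −83 kJ
Reaction 2:
  Bonds broken (reactants):
    C-H: 4 × 397 = 1588
    C=C: 1 × 601 = 601
    H-F: 1 × 550 = 550
    Σ(broken) = 2739 kJ
  Bonds formed (products):
    C-C: 1 × 337 = 337
    C-F: 1 × 471 = 471
    C-H: 5 × 397 = 1985
    Σ(formed) = 2793 kJ
  ΔH_2 = 2739 − 2793 = −54 kJ
ΔH_1 − ΔH_2 = −29 kJ, so reaction 1 has the more negative ΔH; |ΔH_1 − ΔH_2| = 29 kJ.

Reaction 1, by 29 kJ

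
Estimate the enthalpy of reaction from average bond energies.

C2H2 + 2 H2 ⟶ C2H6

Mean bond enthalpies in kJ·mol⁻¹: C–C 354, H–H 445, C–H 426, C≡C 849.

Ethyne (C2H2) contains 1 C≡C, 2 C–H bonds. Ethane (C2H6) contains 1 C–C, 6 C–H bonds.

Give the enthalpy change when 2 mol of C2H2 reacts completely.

Bonds broken (reactants):
  C≡C: 1 × 849 = 849
  C–H: 2 × 426 = 852
  H–H: 2 × 445 = 890
  Σ(broken) = 2591 kJ
Bonds formed (products):
  C–C: 1 × 354 = 354
  C–H: 6 × 426 = 2556
  Σ(formed) = 2910 kJ
ΔH = Σ(broken) − Σ(formed) = 2591 − 2910 = −319 kJ
For 2× the reaction as written: 2 × (−319) = −638 kJ

ΔH = −638 kJ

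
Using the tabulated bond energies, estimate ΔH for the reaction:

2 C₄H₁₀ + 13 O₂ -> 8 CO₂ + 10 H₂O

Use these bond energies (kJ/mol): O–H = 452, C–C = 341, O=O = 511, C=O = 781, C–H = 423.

Bonds broken (reactants):
  C–C: 6 × 341 = 2046
  C–H: 20 × 423 = 8460
  O=O: 13 × 511 = 6643
  Σ(broken) = 17149 kJ
Bonds formed (products):
  C=O: 16 × 781 = 12496
  O–H: 20 × 452 = 9040
  Σ(formed) = 21536 kJ
ΔH = Σ(broken) − Σ(formed) = 17149 − 21536 = −4387 kJ

ΔH ≈ −4387 kJ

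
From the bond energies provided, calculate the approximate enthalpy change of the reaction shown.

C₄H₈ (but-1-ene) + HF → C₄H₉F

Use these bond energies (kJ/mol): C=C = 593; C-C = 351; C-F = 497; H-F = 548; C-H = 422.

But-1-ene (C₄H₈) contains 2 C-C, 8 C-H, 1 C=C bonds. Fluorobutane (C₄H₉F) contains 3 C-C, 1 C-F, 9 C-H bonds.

Bonds broken (reactants):
  C-C: 2 × 351 = 702
  C-H: 8 × 422 = 3376
  C=C: 1 × 593 = 593
  H-F: 1 × 548 = 548
  Σ(broken) = 5219 kJ
Bonds formed (products):
  C-C: 3 × 351 = 1053
  C-F: 1 × 497 = 497
  C-H: 9 × 422 = 3798
  Σ(formed) = 5348 kJ
ΔH = Σ(broken) − Σ(formed) = 5219 − 5348 = −129 kJ

ΔH ≈ −129 kJ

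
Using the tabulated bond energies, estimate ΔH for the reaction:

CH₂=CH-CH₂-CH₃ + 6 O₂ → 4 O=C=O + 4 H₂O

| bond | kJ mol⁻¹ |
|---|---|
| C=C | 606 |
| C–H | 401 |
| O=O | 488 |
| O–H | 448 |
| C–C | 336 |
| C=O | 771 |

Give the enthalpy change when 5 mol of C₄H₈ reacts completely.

ΔH = −11690 kJ

Bonds broken (reactants):
  C–C: 2 × 336 = 672
  C–H: 8 × 401 = 3208
  C=C: 1 × 606 = 606
  O=O: 6 × 488 = 2928
  Σ(broken) = 7414 kJ
Bonds formed (products):
  C=O: 8 × 771 = 6168
  O–H: 8 × 448 = 3584
  Σ(formed) = 9752 kJ
ΔH = Σ(broken) − Σ(formed) = 7414 − 9752 = −2338 kJ
For 5× the reaction as written: 5 × (−2338) = −11690 kJ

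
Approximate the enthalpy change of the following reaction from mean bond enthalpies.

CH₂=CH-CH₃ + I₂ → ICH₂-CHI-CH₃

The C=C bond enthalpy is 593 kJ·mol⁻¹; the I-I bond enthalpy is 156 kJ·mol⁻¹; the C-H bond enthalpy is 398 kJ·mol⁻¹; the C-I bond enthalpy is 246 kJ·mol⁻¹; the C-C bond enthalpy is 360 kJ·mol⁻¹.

ΔH ≈ −103 kJ

Bonds broken (reactants):
  C-C: 1 × 360 = 360
  C-H: 6 × 398 = 2388
  C=C: 1 × 593 = 593
  I-I: 1 × 156 = 156
  Σ(broken) = 3497 kJ
Bonds formed (products):
  C-C: 2 × 360 = 720
  C-H: 6 × 398 = 2388
  C-I: 2 × 246 = 492
  Σ(formed) = 3600 kJ
ΔH = Σ(broken) − Σ(formed) = 3497 − 3600 = −103 kJ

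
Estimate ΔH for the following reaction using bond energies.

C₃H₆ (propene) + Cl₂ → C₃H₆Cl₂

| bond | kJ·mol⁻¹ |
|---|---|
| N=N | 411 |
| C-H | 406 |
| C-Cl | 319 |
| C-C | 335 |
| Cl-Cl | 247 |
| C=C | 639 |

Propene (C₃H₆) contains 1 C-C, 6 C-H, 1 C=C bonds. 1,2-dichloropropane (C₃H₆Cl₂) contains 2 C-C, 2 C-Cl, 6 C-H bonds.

ΔH ≈ −87 kJ

Bonds broken (reactants):
  C-C: 1 × 335 = 335
  C-H: 6 × 406 = 2436
  C=C: 1 × 639 = 639
  Cl-Cl: 1 × 247 = 247
  Σ(broken) = 3657 kJ
Bonds formed (products):
  C-C: 2 × 335 = 670
  C-Cl: 2 × 319 = 638
  C-H: 6 × 406 = 2436
  Σ(formed) = 3744 kJ
ΔH = Σ(broken) − Σ(formed) = 3657 − 3744 = −87 kJ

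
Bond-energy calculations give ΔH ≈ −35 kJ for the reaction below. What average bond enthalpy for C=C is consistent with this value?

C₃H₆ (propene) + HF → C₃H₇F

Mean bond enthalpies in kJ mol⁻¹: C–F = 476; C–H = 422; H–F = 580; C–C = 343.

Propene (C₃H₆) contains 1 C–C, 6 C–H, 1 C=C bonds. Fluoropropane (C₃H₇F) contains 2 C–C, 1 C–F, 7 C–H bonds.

Let D be the C=C bond energy.
Σ(broken) = 1×343 + 6×422 + 1×D + 1×580 = 3455 + D
Σ(formed) = 2×343 + 1×476 + 7×422 = 4116
ΔH = Σ(broken) − Σ(formed) = (3455 + D) − (4116) = −661 + D
Setting this equal to −35 kJ gives D = 626 kJ/mol.

D(C=C) ≈ 626 kJ/mol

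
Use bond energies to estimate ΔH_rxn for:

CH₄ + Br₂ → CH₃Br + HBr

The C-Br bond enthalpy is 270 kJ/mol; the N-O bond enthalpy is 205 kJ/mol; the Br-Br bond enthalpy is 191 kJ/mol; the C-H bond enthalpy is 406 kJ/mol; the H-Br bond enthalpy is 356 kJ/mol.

ΔH ≈ −29 kJ

Bonds broken (reactants):
  Br-Br: 1 × 191 = 191
  C-H: 4 × 406 = 1624
  Σ(broken) = 1815 kJ
Bonds formed (products):
  C-Br: 1 × 270 = 270
  C-H: 3 × 406 = 1218
  H-Br: 1 × 356 = 356
  Σ(formed) = 1844 kJ
ΔH = Σ(broken) − Σ(formed) = 1815 − 1844 = −29 kJ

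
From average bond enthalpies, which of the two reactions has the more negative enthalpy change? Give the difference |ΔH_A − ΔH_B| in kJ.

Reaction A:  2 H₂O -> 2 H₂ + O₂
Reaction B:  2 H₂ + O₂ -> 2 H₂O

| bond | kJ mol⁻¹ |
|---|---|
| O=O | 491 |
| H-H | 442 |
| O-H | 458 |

Reaction A:
  Bonds broken (reactants):
    O-H: 4 × 458 = 1832
    Σ(broken) = 1832 kJ
  Bonds formed (products):
    H-H: 2 × 442 = 884
    O=O: 1 × 491 = 491
    Σ(formed) = 1375 kJ
  ΔH_A = 1832 − 1375 = +457 kJ
Reaction B:
  Bonds broken (reactants):
    H-H: 2 × 442 = 884
    O=O: 1 × 491 = 491
    Σ(broken) = 1375 kJ
  Bonds formed (products):
    O-H: 4 × 458 = 1832
    Σ(formed) = 1832 kJ
  ΔH_B = 1375 − 1832 = −457 kJ
ΔH_A − ΔH_B = +914 kJ, so reaction B has the more negative ΔH; |ΔH_A − ΔH_B| = 914 kJ.

Reaction B, by 914 kJ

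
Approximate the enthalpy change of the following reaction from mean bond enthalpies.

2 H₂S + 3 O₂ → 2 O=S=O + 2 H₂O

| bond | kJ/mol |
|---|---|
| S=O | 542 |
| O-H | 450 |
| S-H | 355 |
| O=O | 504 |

ΔH ≈ −1036 kJ

Bonds broken (reactants):
  O=O: 3 × 504 = 1512
  S-H: 4 × 355 = 1420
  Σ(broken) = 2932 kJ
Bonds formed (products):
  O-H: 4 × 450 = 1800
  S=O: 4 × 542 = 2168
  Σ(formed) = 3968 kJ
ΔH = Σ(broken) − Σ(formed) = 2932 − 3968 = −1036 kJ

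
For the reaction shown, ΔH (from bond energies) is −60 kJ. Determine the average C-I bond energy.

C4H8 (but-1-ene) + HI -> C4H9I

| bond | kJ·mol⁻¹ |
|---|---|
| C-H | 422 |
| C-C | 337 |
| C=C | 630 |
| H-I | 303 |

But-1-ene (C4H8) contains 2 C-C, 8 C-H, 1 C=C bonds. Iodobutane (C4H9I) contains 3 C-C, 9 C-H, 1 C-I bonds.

D(C-I) ≈ 234 kJ/mol

Let D be the C-I bond energy.
Σ(broken) = 2×337 + 8×422 + 1×630 + 1×303 = 4983
Σ(formed) = 3×337 + 9×422 + 1×D = 4809 + D
ΔH = Σ(broken) − Σ(formed) = (4983) − (4809 + D) = +174 − D
Setting this equal to −60 kJ gives D = 234 kJ/mol.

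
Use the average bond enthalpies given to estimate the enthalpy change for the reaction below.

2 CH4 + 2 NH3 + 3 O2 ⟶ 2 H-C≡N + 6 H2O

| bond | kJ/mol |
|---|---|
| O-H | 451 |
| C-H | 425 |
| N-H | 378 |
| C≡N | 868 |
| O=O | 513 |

ΔH ≈ −791 kJ

Bonds broken (reactants):
  C-H: 8 × 425 = 3400
  N-H: 6 × 378 = 2268
  O=O: 3 × 513 = 1539
  Σ(broken) = 7207 kJ
Bonds formed (products):
  C≡N: 2 × 868 = 1736
  C-H: 2 × 425 = 850
  O-H: 12 × 451 = 5412
  Σ(formed) = 7998 kJ
ΔH = Σ(broken) − Σ(formed) = 7207 − 7998 = −791 kJ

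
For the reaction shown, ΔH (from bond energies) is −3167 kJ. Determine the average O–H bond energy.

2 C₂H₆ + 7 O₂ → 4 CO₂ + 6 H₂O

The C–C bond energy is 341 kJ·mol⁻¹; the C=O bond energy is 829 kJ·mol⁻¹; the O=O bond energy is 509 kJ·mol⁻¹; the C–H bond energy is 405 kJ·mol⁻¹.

Let D be the O–H bond energy.
Σ(broken) = 2×341 + 12×405 + 7×509 = 9105
Σ(formed) = 8×829 + 12×D = 6632 + 12D
ΔH = Σ(broken) − Σ(formed) = (9105) − (6632 + 12D) = +2473 − 12D
Setting this equal to −3167 kJ gives 12D = 5640, so D = 470 kJ/mol.

D(O–H) ≈ 470 kJ/mol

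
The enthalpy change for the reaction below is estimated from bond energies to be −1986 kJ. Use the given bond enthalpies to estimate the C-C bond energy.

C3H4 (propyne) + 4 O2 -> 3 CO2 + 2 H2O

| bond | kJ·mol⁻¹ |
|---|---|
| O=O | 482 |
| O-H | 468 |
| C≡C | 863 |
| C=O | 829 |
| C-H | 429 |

Let D be the C-C bond energy.
Σ(broken) = 1×863 + 1×D + 4×429 + 4×482 = 4507 + D
Σ(formed) = 6×829 + 4×468 = 6846
ΔH = Σ(broken) − Σ(formed) = (4507 + D) − (6846) = −2339 + D
Setting this equal to −1986 kJ gives D = 353 kJ/mol.

D(C-C) ≈ 353 kJ/mol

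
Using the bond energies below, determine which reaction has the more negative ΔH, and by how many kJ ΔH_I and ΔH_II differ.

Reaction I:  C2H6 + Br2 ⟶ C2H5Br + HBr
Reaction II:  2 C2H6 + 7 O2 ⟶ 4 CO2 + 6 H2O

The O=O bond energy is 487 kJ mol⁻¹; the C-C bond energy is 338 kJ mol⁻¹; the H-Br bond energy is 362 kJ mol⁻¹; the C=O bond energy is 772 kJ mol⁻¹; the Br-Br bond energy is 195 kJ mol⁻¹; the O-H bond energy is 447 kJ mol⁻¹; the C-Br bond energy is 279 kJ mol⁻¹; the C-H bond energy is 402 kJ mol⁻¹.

Reaction II, by 2587 kJ

Reaction I:
  Bonds broken (reactants):
    Br-Br: 1 × 195 = 195
    C-C: 1 × 338 = 338
    C-H: 6 × 402 = 2412
    Σ(broken) = 2945 kJ
  Bonds formed (products):
    C-Br: 1 × 279 = 279
    C-C: 1 × 338 = 338
    C-H: 5 × 402 = 2010
    H-Br: 1 × 362 = 362
    Σ(formed) = 2989 kJ
  ΔH_I = 2945 − 2989 = −44 kJ
Reaction II:
  Bonds broken (reactants):
    C-C: 2 × 338 = 676
    C-H: 12 × 402 = 4824
    O=O: 7 × 487 = 3409
    Σ(broken) = 8909 kJ
  Bonds formed (products):
    C=O: 8 × 772 = 6176
    O-H: 12 × 447 = 5364
    Σ(formed) = 11540 kJ
  ΔH_II = 8909 − 11540 = −2631 kJ
ΔH_I − ΔH_II = +2587 kJ, so reaction II has the more negative ΔH; |ΔH_I − ΔH_II| = 2587 kJ.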